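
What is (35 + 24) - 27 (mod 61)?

32

35 + 24 = 59
59 - 27 = 32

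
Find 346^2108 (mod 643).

65

By square-and-multiply:
2108 in binary is 100000111100, i.e. 2108 = 2048 + 32 + 16 + 8 + 4.
346^1 ≡ 346 (mod 643)
346^2 ≡ 346^2 = 119716 ≡ 118 (mod 643)
346^4 ≡ 118^2 = 13924 ≡ 421 (mod 643)
346^8 ≡ 421^2 = 177241 ≡ 416 (mod 643)
346^16 ≡ 416^2 = 173056 ≡ 89 (mod 643)
346^32 ≡ 89^2 = 7921 ≡ 205 (mod 643)
346^64 ≡ 205^2 = 42025 ≡ 230 (mod 643)
346^128 ≡ 230^2 = 52900 ≡ 174 (mod 643)
346^256 ≡ 174^2 = 30276 ≡ 55 (mod 643)
346^512 ≡ 55^2 = 3025 ≡ 453 (mod 643)
346^1024 ≡ 453^2 = 205209 ≡ 92 (mod 643)
346^2048 ≡ 92^2 = 8464 ≡ 105 (mod 643)
346^2108 = 346^2048 * 346^32 * 346^16 * 346^8 * 346^4 ≡ 105 * 205 * 89 * 416 * 421 (mod 643).
Accumulate the product:
105 * 205 = 21525 ≡ 306
306 * 89 = 27234 ≡ 228
228 * 416 = 94848 ≡ 327
327 * 421 = 137667 ≡ 65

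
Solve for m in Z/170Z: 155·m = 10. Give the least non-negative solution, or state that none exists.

gcd(155, 170) = 5, and 5 | 10, so solutions exist.
Divide through by 5: 31·m ≡ 2 mod 34.
31⁻¹ ≡ 11 (mod 34).
m ≡ 11·2 ≡ 22 (mod 34).
The smallest non-negative solution is m = 22.

22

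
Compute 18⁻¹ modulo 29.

21

29 = 1×18 + 11
18 = 1×11 + 7
11 = 1×7 + 4
7 = 1×4 + 3
4 = 1×3 + 1
3 = 3×1 + 0
gcd(18, 29) = 1, so the inverse exists.
Bézout: 1 = 5×29 − 8×18.
So 18⁻¹ ≡ −8 ≡ 21 (mod 29).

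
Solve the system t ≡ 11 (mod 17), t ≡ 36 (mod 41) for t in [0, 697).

487

17⁻¹ mod 41: 17×29 ≡ 1 (mod 41), so 17⁻¹ ≡ 29.
t = 11 + 17×((36 − 11)×29 mod 41) = 11 + 17×28 = 487.
Check: 487 mod 17 = 11, 487 mod 41 = 36. ✓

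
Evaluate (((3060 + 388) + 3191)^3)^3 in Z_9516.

3927

3060 + 388 = 3448
3448 + 3191 = 6639
(6639)^3 ≡ 4551 (mod 9516)
(4551)^3 ≡ 3927 (mod 9516)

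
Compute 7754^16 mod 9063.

By square-and-multiply:
7754^1 ≡ 7754 (mod 9063)
7754^2 ≡ 7754^2 = 60124516 ≡ 574 (mod 9063)
7754^4 ≡ 574^2 = 329476 ≡ 3208 (mod 9063)
7754^8 ≡ 3208^2 = 10291264 ≡ 4759 (mod 9063)
7754^16 ≡ 4759^2 = 22648081 ≡ 8707 (mod 9063)
So 7754^16 ≡ 8707 (mod 9063).

8707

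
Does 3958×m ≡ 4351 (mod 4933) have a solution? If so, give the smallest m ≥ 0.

gcd(3958, 4933) = 1, so a unique solution mod 4933 exists.
3958⁻¹ ≡ 3147 (mod 4933).
m ≡ 3147×4351 ≡ 3522 (mod 4933).

3522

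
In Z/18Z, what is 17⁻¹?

Apply the Euclidean algorithm and back-substitute:
18 = 1*17 + 1
17 = 17*1 + 0
gcd(17, 18) = 1, so the inverse exists.
Bézout: 1 = 1*18 − 1*17.
So 17⁻¹ ≡ −1 ≡ 17 (mod 18).

17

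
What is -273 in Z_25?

2

-273 = -11·25 + 2, so -273 ≡ 2 (mod 25).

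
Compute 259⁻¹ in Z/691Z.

683

691 = 2·259 + 173
259 = 1·173 + 86
173 = 2·86 + 1
86 = 86·1 + 0
gcd(259, 691) = 1, so the inverse exists.
Back-substitute for 1:
1 = 1·173 − 2·86
  = −2·259 + 3·173
  = 3·691 − 8·259
So 259⁻¹ ≡ −8 ≡ 683 (mod 691).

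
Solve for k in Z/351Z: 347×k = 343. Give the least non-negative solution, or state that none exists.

2

gcd(347, 351) = 1, so a unique solution mod 351 exists.
347⁻¹ ≡ 263 (mod 351).
k ≡ 263×343 ≡ 2 (mod 351).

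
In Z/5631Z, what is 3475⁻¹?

Run the extended Euclidean algorithm:
5631 = 1·3475 + 2156
3475 = 1·2156 + 1319
2156 = 1·1319 + 837
1319 = 1·837 + 482
837 = 1·482 + 355
482 = 1·355 + 127
355 = 2·127 + 101
127 = 1·101 + 26
101 = 3·26 + 23
26 = 1·23 + 3
23 = 7·3 + 2
3 = 1·2 + 1
2 = 2·1 + 0
gcd(3475, 5631) = 1, so the inverse exists.
Bézout: 1 = −1204·5631 + 1951·3475.
So 3475⁻¹ ≡ 1951 (mod 5631).

1951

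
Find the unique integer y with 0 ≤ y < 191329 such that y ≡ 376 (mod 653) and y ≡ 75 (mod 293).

8865

653⁻¹ mod 293: 653*35 ≡ 1 (mod 293), so 653⁻¹ ≡ 35.
y = 376 + 653*((75 − 376)*35 mod 293) = 376 + 653*13 = 8865.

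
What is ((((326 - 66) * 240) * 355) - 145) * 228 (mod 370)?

100

326 - 66 = 260
260 * 240 = 62400 ≡ 240 (mod 370)
240 * 355 = 85200 ≡ 100 (mod 370)
100 - 145 = -45 ≡ 325 (mod 370)
325 * 228 = 74100 ≡ 100 (mod 370)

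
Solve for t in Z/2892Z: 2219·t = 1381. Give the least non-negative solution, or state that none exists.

gcd(2219, 2892) = 1, so a unique solution mod 2892 exists.
2219⁻¹ ≡ 911 (mod 2892).
t ≡ 911·1381 ≡ 71 (mod 2892).

71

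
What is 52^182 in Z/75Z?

Compute successive squares:
52^1 ≡ 52 (mod 75)
52^2 ≡ 52^2 = 2704 ≡ 4 (mod 75)
52^4 ≡ 4^2 = 16 (mod 75)
52^8 ≡ 16^2 = 256 ≡ 31 (mod 75)
52^16 ≡ 31^2 = 961 ≡ 61 (mod 75)
52^32 ≡ 61^2 = 3721 ≡ 46 (mod 75)
52^64 ≡ 46^2 = 2116 ≡ 16 (mod 75)
52^128 ≡ 16^2 = 256 ≡ 31 (mod 75)
52^182 = 52^128 * 52^32 * 52^16 * 52^4 * 52^2 ≡ 31 * 46 * 61 * 16 * 4 (mod 75).
Accumulate the product:
31 * 46 = 1426 ≡ 1
1 * 61 = 61
61 * 16 = 976 ≡ 1
1 * 4 = 4

4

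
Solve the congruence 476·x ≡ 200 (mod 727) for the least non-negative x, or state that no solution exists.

648

gcd(476, 727) = 1, so a unique solution mod 727 exists.
476⁻¹ ≡ 643 (mod 727).
x ≡ 643·200 ≡ 648 (mod 727).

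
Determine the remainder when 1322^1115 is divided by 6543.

1322^1 ≡ 1322 (mod 6543)
1322^2 ≡ 1322^2 = 1747684 ≡ 703 (mod 6543)
1322^4 ≡ 703^2 = 494209 ≡ 3484 (mod 6543)
1322^8 ≡ 3484^2 = 12138256 ≡ 991 (mod 6543)
1322^16 ≡ 991^2 = 982081 ≡ 631 (mod 6543)
1322^32 ≡ 631^2 = 398161 ≡ 5581 (mod 6543)
1322^64 ≡ 5581^2 = 31147561 ≡ 2881 (mod 6543)
1322^128 ≡ 2881^2 = 8300161 ≡ 3637 (mod 6543)
1322^256 ≡ 3637^2 = 13227769 ≡ 4366 (mod 6543)
1322^512 ≡ 4366^2 = 19061956 ≡ 2197 (mod 6543)
1322^1024 ≡ 2197^2 = 4826809 ≡ 4618 (mod 6543)
1322^1115 = 1322^1024 × 1322^64 × 1322^16 × 1322^8 × 1322^2 × 1322^1 ≡ 4618 × 2881 × 631 × 991 × 703 × 1322 (mod 6543).
Accumulate the product:
4618 × 2881 = 13304458 ≡ 2539
2539 × 631 = 1602109 ≡ 5617
5617 × 991 = 5566447 ≡ 4897
4897 × 703 = 3442591 ≡ 973
973 × 1322 = 1286306 ≡ 3878

3878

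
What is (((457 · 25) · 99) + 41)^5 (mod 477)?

11

457 · 25 = 11425 ≡ 454 (mod 477)
454 · 99 = 44946 ≡ 108 (mod 477)
108 + 41 = 149
(149)^5 ≡ 11 (mod 477)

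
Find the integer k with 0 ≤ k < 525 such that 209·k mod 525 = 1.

314

By the extended Euclidean algorithm:
525 = 2·209 + 107
209 = 1·107 + 102
107 = 1·102 + 5
102 = 20·5 + 2
5 = 2·2 + 1
2 = 2·1 + 0
gcd(209, 525) = 1, so the inverse exists.
Bézout: 1 = 84·525 − 211·209.
So 209⁻¹ ≡ −211 ≡ 314 (mod 525).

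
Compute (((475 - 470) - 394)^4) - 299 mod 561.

23

475 - 470 = 5
5 - 394 = -389 ≡ 172 (mod 561)
(172)^4 ≡ 322 (mod 561)
322 - 299 = 23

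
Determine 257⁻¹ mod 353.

By the extended Euclidean algorithm:
353 = 1×257 + 96
257 = 2×96 + 65
96 = 1×65 + 31
65 = 2×31 + 3
31 = 10×3 + 1
3 = 3×1 + 0
gcd(257, 353) = 1, so the inverse exists.
Bézout: 1 = 83×353 − 114×257.
So 257⁻¹ ≡ −114 ≡ 239 (mod 353).

239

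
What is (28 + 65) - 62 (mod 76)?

28 + 65 = 93 ≡ 17 (mod 76)
17 - 62 = -45 ≡ 31 (mod 76)

31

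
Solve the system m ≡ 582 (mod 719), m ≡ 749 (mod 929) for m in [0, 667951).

719⁻¹ mod 929: 719*261 ≡ 1 (mod 929), so 719⁻¹ ≡ 261.
m = 582 + 719*((749 − 582)*261 mod 929) = 582 + 719*853 = 613889.

613889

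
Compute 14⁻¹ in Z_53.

19

53 = 3·14 + 11
14 = 1·11 + 3
11 = 3·3 + 2
3 = 1·2 + 1
2 = 2·1 + 0
gcd(14, 53) = 1, so the inverse exists.
Bézout: 1 = −5·53 + 19·14.
So 14⁻¹ ≡ 19 (mod 53).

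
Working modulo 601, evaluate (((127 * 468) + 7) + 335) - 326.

554

127 * 468 = 59436 ≡ 538 (mod 601)
538 + 7 = 545
545 + 335 = 880 ≡ 279 (mod 601)
279 - 326 = -47 ≡ 554 (mod 601)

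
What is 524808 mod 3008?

524808 = 174×3008 + 1416, so 524808 ≡ 1416 (mod 3008).

1416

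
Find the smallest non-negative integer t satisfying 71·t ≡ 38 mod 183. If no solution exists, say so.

16

gcd(71, 183) = 1, so a unique solution mod 183 exists.
71⁻¹ ≡ 116 (mod 183).
t ≡ 116·38 ≡ 16 (mod 183).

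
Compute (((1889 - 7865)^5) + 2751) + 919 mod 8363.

1889 - 7865 = -5976 ≡ 2387 (mod 8363)
(2387)^5 ≡ 4256 (mod 8363)
4256 + 2751 = 7007
7007 + 919 = 7926

7926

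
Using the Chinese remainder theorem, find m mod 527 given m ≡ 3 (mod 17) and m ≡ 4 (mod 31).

190

17⁻¹ mod 31: 17×11 ≡ 1 (mod 31), so 17⁻¹ ≡ 11.
m = 3 + 17×((4 − 3)×11 mod 31) = 3 + 17×11 = 190.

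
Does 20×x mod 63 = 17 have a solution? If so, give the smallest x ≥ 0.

gcd(20, 63) = 1, so a unique solution mod 63 exists.
20⁻¹ ≡ 41 (mod 63).
x ≡ 41×17 ≡ 4 (mod 63).

4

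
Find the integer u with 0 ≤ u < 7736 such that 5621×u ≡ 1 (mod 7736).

1357

By the extended Euclidean algorithm:
7736 = 1·5621 + 2115
5621 = 2·2115 + 1391
2115 = 1·1391 + 724
1391 = 1·724 + 667
724 = 1·667 + 57
667 = 11·57 + 40
57 = 1·40 + 17
40 = 2·17 + 6
17 = 2·6 + 5
6 = 1·5 + 1
5 = 5·1 + 0
gcd(5621, 7736) = 1, so the inverse exists.
Back-substitute for 1:
1 = 1·6 − 1·5
  = −1·17 + 3·6
  = 3·40 − 7·17
  = −7·57 + 10·40
  = 10·667 − 117·57
  = −117·724 + 127·667
  = 127·1391 − 244·724
  = −244·2115 + 371·1391
  = 371·5621 − 986·2115
  = −986·7736 + 1357·5621
So 5621⁻¹ ≡ 1357 (mod 7736).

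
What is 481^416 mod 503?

By square-and-multiply:
416 in binary is 110100000, i.e. 416 = 256 + 128 + 32.
481^1 ≡ 481 (mod 503)
481^2 ≡ 481^2 = 231361 ≡ 484 (mod 503)
481^4 ≡ 484^2 = 234256 ≡ 361 (mod 503)
481^8 ≡ 361^2 = 130321 ≡ 44 (mod 503)
481^16 ≡ 44^2 = 1936 ≡ 427 (mod 503)
481^32 ≡ 427^2 = 182329 ≡ 243 (mod 503)
481^64 ≡ 243^2 = 59049 ≡ 198 (mod 503)
481^128 ≡ 198^2 = 39204 ≡ 473 (mod 503)
481^256 ≡ 473^2 = 223729 ≡ 397 (mod 503)
481^416 = 481^256 × 481^128 × 481^32 ≡ 397 × 473 × 243 (mod 503).
Accumulate the product:
397 × 473 = 187781 ≡ 162
162 × 243 = 39366 ≡ 132

132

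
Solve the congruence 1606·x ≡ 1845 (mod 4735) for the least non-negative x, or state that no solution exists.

2805

gcd(1606, 4735) = 1, so a unique solution mod 4735 exists.
1606⁻¹ ≡ 1141 (mod 4735).
x ≡ 1141·1845 ≡ 2805 (mod 4735).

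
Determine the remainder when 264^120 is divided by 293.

16

Compute successive squares:
264^1 ≡ 264 (mod 293)
264^2 ≡ 264^2 = 69696 ≡ 255 (mod 293)
264^4 ≡ 255^2 = 65025 ≡ 272 (mod 293)
264^8 ≡ 272^2 = 73984 ≡ 148 (mod 293)
264^16 ≡ 148^2 = 21904 ≡ 222 (mod 293)
264^32 ≡ 222^2 = 49284 ≡ 60 (mod 293)
264^64 ≡ 60^2 = 3600 ≡ 84 (mod 293)
264^120 = 264^64 × 264^32 × 264^16 × 264^8 ≡ 84 × 60 × 222 × 148 (mod 293).
Accumulate the product:
84 × 60 = 5040 ≡ 59
59 × 222 = 13098 ≡ 206
206 × 148 = 30488 ≡ 16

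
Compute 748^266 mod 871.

322

By square-and-multiply:
748^1 ≡ 748 (mod 871)
748^2 ≡ 748^2 = 559504 ≡ 322 (mod 871)
748^4 ≡ 322^2 = 103684 ≡ 35 (mod 871)
748^8 ≡ 35^2 = 1225 ≡ 354 (mod 871)
748^16 ≡ 354^2 = 125316 ≡ 763 (mod 871)
748^32 ≡ 763^2 = 582169 ≡ 341 (mod 871)
748^64 ≡ 341^2 = 116281 ≡ 438 (mod 871)
748^128 ≡ 438^2 = 191844 ≡ 224 (mod 871)
748^256 ≡ 224^2 = 50176 ≡ 529 (mod 871)
748^266 = 748^256 × 748^8 × 748^2 ≡ 529 × 354 × 322 (mod 871).
Accumulate the product:
529 × 354 = 187266 ≡ 1
1 × 322 = 322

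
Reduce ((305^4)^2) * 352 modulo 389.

(305)^4 ≡ 193 (mod 389)
(193)^2 ≡ 294 (mod 389)
294 * 352 = 103488 ≡ 14 (mod 389)

14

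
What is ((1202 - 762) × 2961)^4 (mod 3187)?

1202 - 762 = 440
440 × 2961 = 1302840 ≡ 2544 (mod 3187)
(2544)^4 ≡ 1937 (mod 3187)

1937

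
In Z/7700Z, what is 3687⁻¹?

7700 = 2·3687 + 326
3687 = 11·326 + 101
326 = 3·101 + 23
101 = 4·23 + 9
23 = 2·9 + 5
9 = 1·5 + 4
5 = 1·4 + 1
4 = 4·1 + 0
gcd(3687, 7700) = 1, so the inverse exists.
Back-substitute for 1:
1 = 1·5 − 1·4
  = −1·9 + 2·5
  = 2·23 − 5·9
  = −5·101 + 22·23
  = 22·326 − 71·101
  = −71·3687 + 803·326
  = 803·7700 − 1677·3687
So 3687⁻¹ ≡ −1677 ≡ 6023 (mod 7700).

6023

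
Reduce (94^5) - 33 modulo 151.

(94)^5 ≡ 59 (mod 151)
59 - 33 = 26

26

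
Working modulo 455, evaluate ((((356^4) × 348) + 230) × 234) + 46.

163

(356)^4 ≡ 1 (mod 455)
1 × 348 = 348
348 + 230 = 578 ≡ 123 (mod 455)
123 × 234 = 28782 ≡ 117 (mod 455)
117 + 46 = 163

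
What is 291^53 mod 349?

By square-and-multiply:
53 in binary is 110101, i.e. 53 = 32 + 16 + 4 + 1.
291^1 ≡ 291 (mod 349)
291^2 ≡ 291^2 = 84681 ≡ 223 (mod 349)
291^4 ≡ 223^2 = 49729 ≡ 171 (mod 349)
291^8 ≡ 171^2 = 29241 ≡ 274 (mod 349)
291^16 ≡ 274^2 = 75076 ≡ 41 (mod 349)
291^32 ≡ 41^2 = 1681 ≡ 285 (mod 349)
291^53 = 291^32 × 291^16 × 291^4 × 291^1 ≡ 285 × 41 × 171 × 291 (mod 349).
Accumulate the product:
285 × 41 = 11685 ≡ 168
168 × 171 = 28728 ≡ 110
110 × 291 = 32010 ≡ 251

251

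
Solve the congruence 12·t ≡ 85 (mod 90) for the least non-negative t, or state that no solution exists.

no solution

gcd(12, 90) = 6, and 6 does not divide 85.
So the congruence has no solution.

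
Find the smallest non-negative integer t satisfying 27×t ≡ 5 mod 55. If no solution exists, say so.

45

gcd(27, 55) = 1, so a unique solution mod 55 exists.
27⁻¹ ≡ 53 (mod 55).
t ≡ 53×5 ≡ 45 (mod 55).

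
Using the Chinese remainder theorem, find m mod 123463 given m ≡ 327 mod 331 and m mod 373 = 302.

15222

331⁻¹ mod 373: 331×222 ≡ 1 (mod 373), so 331⁻¹ ≡ 222.
m = 327 + 331×((302 − 327)×222 mod 373) = 327 + 331×45 = 15222.
Check: 15222 mod 331 = 327, 15222 mod 373 = 302. ✓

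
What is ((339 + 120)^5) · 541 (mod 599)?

141

339 + 120 = 459
(459)^5 ≡ 421 (mod 599)
421 · 541 = 227761 ≡ 141 (mod 599)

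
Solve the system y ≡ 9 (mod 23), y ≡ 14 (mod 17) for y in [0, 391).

23⁻¹ mod 17: 23*3 ≡ 1 (mod 17), so 23⁻¹ ≡ 3.
y = 9 + 23*((14 − 9)*3 mod 17) = 9 + 23*15 = 354.

354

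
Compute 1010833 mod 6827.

1010833 = 148*6827 + 437, so 1010833 ≡ 437 (mod 6827).

437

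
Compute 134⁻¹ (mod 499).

108

499 = 3*134 + 97
134 = 1*97 + 37
97 = 2*37 + 23
37 = 1*23 + 14
23 = 1*14 + 9
14 = 1*9 + 5
9 = 1*5 + 4
5 = 1*4 + 1
4 = 4*1 + 0
gcd(134, 499) = 1, so the inverse exists.
Bézout: 1 = −29*499 + 108*134.
So 134⁻¹ ≡ 108 (mod 499).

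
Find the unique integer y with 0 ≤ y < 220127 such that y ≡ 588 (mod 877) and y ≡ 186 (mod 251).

877⁻¹ mod 251: 877×83 ≡ 1 (mod 251), so 877⁻¹ ≡ 83.
y = 588 + 877×((186 − 588)×83 mod 251) = 588 + 877×17 = 15497.

15497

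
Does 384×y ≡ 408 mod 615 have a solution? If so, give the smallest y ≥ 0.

142

gcd(384, 615) = 3, and 3 | 408, so solutions exist.
Divide through by 3: 128×y ≡ 136 (mod 205).
128⁻¹ ≡ 197 (mod 205).
y ≡ 197×136 ≡ 142 (mod 205).
The smallest non-negative solution is y = 142.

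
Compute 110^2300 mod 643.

2300 in binary is 100011111100, i.e. 2300 = 2048 + 128 + 64 + 32 + 16 + 8 + 4.
110^1 ≡ 110 (mod 643)
110^2 ≡ 110^2 = 12100 ≡ 526 (mod 643)
110^4 ≡ 526^2 = 276676 ≡ 186 (mod 643)
110^8 ≡ 186^2 = 34596 ≡ 517 (mod 643)
110^16 ≡ 517^2 = 267289 ≡ 444 (mod 643)
110^32 ≡ 444^2 = 197136 ≡ 378 (mod 643)
110^64 ≡ 378^2 = 142884 ≡ 138 (mod 643)
110^128 ≡ 138^2 = 19044 ≡ 397 (mod 643)
110^256 ≡ 397^2 = 157609 ≡ 74 (mod 643)
110^512 ≡ 74^2 = 5476 ≡ 332 (mod 643)
110^1024 ≡ 332^2 = 110224 ≡ 271 (mod 643)
110^2048 ≡ 271^2 = 73441 ≡ 139 (mod 643)
110^2300 = 110^2048 * 110^128 * 110^64 * 110^32 * 110^16 * 110^8 * 110^4 ≡ 139 * 397 * 138 * 378 * 444 * 517 * 186 (mod 643).
Accumulate the product:
139 * 397 = 55183 ≡ 528
528 * 138 = 72864 ≡ 205
205 * 378 = 77490 ≡ 330
330 * 444 = 146520 ≡ 559
559 * 517 = 289003 ≡ 296
296 * 186 = 55056 ≡ 401

401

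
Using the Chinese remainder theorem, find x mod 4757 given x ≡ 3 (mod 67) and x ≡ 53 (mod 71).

1544

67⁻¹ mod 71: 67·53 ≡ 1 (mod 71), so 67⁻¹ ≡ 53.
x = 3 + 67·((53 − 3)·53 mod 71) = 3 + 67·23 = 1544.
Check: 1544 mod 67 = 3, 1544 mod 71 = 53. ✓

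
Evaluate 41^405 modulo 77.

76

Compute successive squares:
405 in binary is 110010101, i.e. 405 = 256 + 128 + 16 + 4 + 1.
41^1 ≡ 41 (mod 77)
41^2 ≡ 41^2 = 1681 ≡ 64 (mod 77)
41^4 ≡ 64^2 = 4096 ≡ 15 (mod 77)
41^8 ≡ 15^2 = 225 ≡ 71 (mod 77)
41^16 ≡ 71^2 = 5041 ≡ 36 (mod 77)
41^32 ≡ 36^2 = 1296 ≡ 64 (mod 77)
41^64 ≡ 64^2 = 4096 ≡ 15 (mod 77)
41^128 ≡ 15^2 = 225 ≡ 71 (mod 77)
41^256 ≡ 71^2 = 5041 ≡ 36 (mod 77)
41^405 = 41^256 * 41^128 * 41^16 * 41^4 * 41^1 ≡ 36 * 71 * 36 * 15 * 41 (mod 77).
Accumulate the product:
36 * 71 = 2556 ≡ 15
15 * 36 = 540 ≡ 1
1 * 15 = 15
15 * 41 = 615 ≡ 76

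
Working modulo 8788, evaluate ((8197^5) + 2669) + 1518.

(8197)^5 ≡ 5445 (mod 8788)
5445 + 2669 = 8114
8114 + 1518 = 9632 ≡ 844 (mod 8788)

844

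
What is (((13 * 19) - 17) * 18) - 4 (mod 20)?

13 * 19 = 247 ≡ 7 (mod 20)
7 - 17 = -10 ≡ 10 (mod 20)
10 * 18 = 180 ≡ 0 (mod 20)
0 - 4 = -4 ≡ 16 (mod 20)

16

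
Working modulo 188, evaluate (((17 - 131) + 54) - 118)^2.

100

17 - 131 = -114 ≡ 74 (mod 188)
74 + 54 = 128
128 - 118 = 10
(10)^2 ≡ 100 (mod 188)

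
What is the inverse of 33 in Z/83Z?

78

Run the extended Euclidean algorithm:
83 = 2×33 + 17
33 = 1×17 + 16
17 = 1×16 + 1
16 = 16×1 + 0
gcd(33, 83) = 1, so the inverse exists.
Bézout: 1 = 2×83 − 5×33.
So 33⁻¹ ≡ −5 ≡ 78 (mod 83).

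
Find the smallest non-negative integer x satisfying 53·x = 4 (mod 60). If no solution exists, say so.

gcd(53, 60) = 1, so a unique solution mod 60 exists.
53⁻¹ ≡ 17 (mod 60).
x ≡ 17·4 ≡ 8 (mod 60).

8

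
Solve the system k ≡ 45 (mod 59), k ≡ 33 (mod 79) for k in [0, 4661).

2877

59⁻¹ mod 79: 59×75 ≡ 1 (mod 79), so 59⁻¹ ≡ 75.
k = 45 + 59×((33 − 45)×75 mod 79) = 45 + 59×48 = 2877.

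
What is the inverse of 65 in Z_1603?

By the extended Euclidean algorithm:
1603 = 24·65 + 43
65 = 1·43 + 22
43 = 1·22 + 21
22 = 1·21 + 1
21 = 21·1 + 0
gcd(65, 1603) = 1, so the inverse exists.
Back-substitute for 1:
1 = 1·22 − 1·21
  = −1·43 + 2·22
  = 2·65 − 3·43
  = −3·1603 + 74·65
So 65⁻¹ ≡ 74 (mod 1603).

74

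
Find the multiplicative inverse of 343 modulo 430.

Run the extended Euclidean algorithm:
430 = 1·343 + 87
343 = 3·87 + 82
87 = 1·82 + 5
82 = 16·5 + 2
5 = 2·2 + 1
2 = 2·1 + 0
gcd(343, 430) = 1, so the inverse exists.
Bézout: 1 = 138·430 − 173·343.
So 343⁻¹ ≡ −173 ≡ 257 (mod 430).

257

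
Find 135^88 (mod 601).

88 in binary is 1011000, i.e. 88 = 64 + 16 + 8.
135^1 ≡ 135 (mod 601)
135^2 ≡ 135^2 = 18225 ≡ 195 (mod 601)
135^4 ≡ 195^2 = 38025 ≡ 162 (mod 601)
135^8 ≡ 162^2 = 26244 ≡ 401 (mod 601)
135^16 ≡ 401^2 = 160801 ≡ 334 (mod 601)
135^32 ≡ 334^2 = 111556 ≡ 371 (mod 601)
135^64 ≡ 371^2 = 137641 ≡ 12 (mod 601)
135^88 = 135^64 · 135^16 · 135^8 ≡ 12 · 334 · 401 (mod 601).
Accumulate the product:
12 · 334 = 4008 ≡ 402
402 · 401 = 161202 ≡ 134

134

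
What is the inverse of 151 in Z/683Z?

389

683 = 4*151 + 79
151 = 1*79 + 72
79 = 1*72 + 7
72 = 10*7 + 2
7 = 3*2 + 1
2 = 2*1 + 0
gcd(151, 683) = 1, so the inverse exists.
Bézout: 1 = 65*683 − 294*151.
So 151⁻¹ ≡ −294 ≡ 389 (mod 683).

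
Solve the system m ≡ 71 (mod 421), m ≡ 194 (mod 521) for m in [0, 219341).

421⁻¹ mod 521: 421·422 ≡ 1 (mod 521), so 421⁻¹ ≡ 422.
m = 71 + 421·((194 − 71)·422 mod 521) = 71 + 421·327 = 137738.

137738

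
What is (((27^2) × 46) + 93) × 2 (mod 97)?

(27)^2 ≡ 50 (mod 97)
50 × 46 = 2300 ≡ 69 (mod 97)
69 + 93 = 162 ≡ 65 (mod 97)
65 × 2 = 130 ≡ 33 (mod 97)

33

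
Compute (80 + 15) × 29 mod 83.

16

80 + 15 = 95 ≡ 12 (mod 83)
12 × 29 = 348 ≡ 16 (mod 83)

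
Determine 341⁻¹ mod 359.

339

Run the extended Euclidean algorithm:
359 = 1×341 + 18
341 = 18×18 + 17
18 = 1×17 + 1
17 = 17×1 + 0
gcd(341, 359) = 1, so the inverse exists.
Back-substitute for 1:
1 = 1×18 − 1×17
  = −1×341 + 19×18
  = 19×359 − 20×341
So 341⁻¹ ≡ −20 ≡ 339 (mod 359).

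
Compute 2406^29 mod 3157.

Compute successive squares:
29 in binary is 11101, i.e. 29 = 16 + 8 + 4 + 1.
2406^1 ≡ 2406 (mod 3157)
2406^2 ≡ 2406^2 = 5788836 ≡ 2055 (mod 3157)
2406^4 ≡ 2055^2 = 4223025 ≡ 2116 (mod 3157)
2406^8 ≡ 2116^2 = 4477456 ≡ 830 (mod 3157)
2406^16 ≡ 830^2 = 688900 ≡ 674 (mod 3157)
2406^29 = 2406^16 × 2406^8 × 2406^4 × 2406^1 ≡ 674 × 830 × 2116 × 2406 (mod 3157).
Accumulate the product:
674 × 830 = 559420 ≡ 631
631 × 2116 = 1335196 ≡ 2942
2942 × 2406 = 7078452 ≡ 458

458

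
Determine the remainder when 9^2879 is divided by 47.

2879 in binary is 101100111111, i.e. 2879 = 2048 + 512 + 256 + 32 + 16 + 8 + 4 + 2 + 1.
9^1 ≡ 9 (mod 47)
9^2 ≡ 9^2 = 81 ≡ 34 (mod 47)
9^4 ≡ 34^2 = 1156 ≡ 28 (mod 47)
9^8 ≡ 28^2 = 784 ≡ 32 (mod 47)
9^16 ≡ 32^2 = 1024 ≡ 37 (mod 47)
9^32 ≡ 37^2 = 1369 ≡ 6 (mod 47)
9^64 ≡ 6^2 = 36 (mod 47)
9^128 ≡ 36^2 = 1296 ≡ 27 (mod 47)
9^256 ≡ 27^2 = 729 ≡ 24 (mod 47)
9^512 ≡ 24^2 = 576 ≡ 12 (mod 47)
9^1024 ≡ 12^2 = 144 ≡ 3 (mod 47)
9^2048 ≡ 3^2 = 9 (mod 47)
9^2879 = 9^2048 × 9^512 × 9^256 × 9^32 × 9^16 × 9^8 × 9^4 × 9^2 × 9^1 ≡ 9 × 12 × 24 × 6 × 37 × 32 × 28 × 34 × 9 (mod 47).
Accumulate the product:
9 × 12 = 108 ≡ 14
14 × 24 = 336 ≡ 7
7 × 6 = 42
42 × 37 = 1554 ≡ 3
3 × 32 = 96 ≡ 2
2 × 28 = 56 ≡ 9
9 × 34 = 306 ≡ 24
24 × 9 = 216 ≡ 28

28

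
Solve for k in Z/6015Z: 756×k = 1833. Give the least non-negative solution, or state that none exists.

gcd(756, 6015) = 3, and 3 | 1833, so solutions exist.
Divide through by 3: 252×k ≡ 611 mod 2005.
252⁻¹ ≡ 183 (mod 2005).
k ≡ 183×611 ≡ 1538 (mod 2005).
The smallest non-negative solution is k = 1538.

1538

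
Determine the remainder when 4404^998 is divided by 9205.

4306

By square-and-multiply:
998 in binary is 1111100110, i.e. 998 = 512 + 256 + 128 + 64 + 32 + 4 + 2.
4404^1 ≡ 4404 (mod 9205)
4404^2 ≡ 4404^2 = 19395216 ≡ 281 (mod 9205)
4404^4 ≡ 281^2 = 78961 ≡ 5321 (mod 9205)
4404^8 ≡ 5321^2 = 28313041 ≡ 7666 (mod 9205)
4404^16 ≡ 7666^2 = 58767556 ≡ 2836 (mod 9205)
4404^32 ≡ 2836^2 = 8042896 ≡ 6931 (mod 9205)
4404^64 ≡ 6931^2 = 48038761 ≡ 7071 (mod 9205)
4404^128 ≡ 7071^2 = 49999041 ≡ 6686 (mod 9205)
4404^256 ≡ 6686^2 = 44702596 ≡ 3116 (mod 9205)
4404^512 ≡ 3116^2 = 9709456 ≡ 7386 (mod 9205)
4404^998 = 4404^512 × 4404^256 × 4404^128 × 4404^64 × 4404^32 × 4404^4 × 4404^2 ≡ 7386 × 3116 × 6686 × 7071 × 6931 × 5321 × 281 (mod 9205).
Accumulate the product:
7386 × 3116 = 23014776 ≡ 2276
2276 × 6686 = 15217336 ≡ 1471
1471 × 7071 = 10401441 ≡ 8996
8996 × 6931 = 62351276 ≡ 5811
5811 × 5321 = 30920331 ≡ 736
736 × 281 = 206816 ≡ 4306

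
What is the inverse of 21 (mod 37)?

37 = 1×21 + 16
21 = 1×16 + 5
16 = 3×5 + 1
5 = 5×1 + 0
gcd(21, 37) = 1, so the inverse exists.
Bézout: 1 = 4×37 − 7×21.
So 21⁻¹ ≡ −7 ≡ 30 (mod 37).

30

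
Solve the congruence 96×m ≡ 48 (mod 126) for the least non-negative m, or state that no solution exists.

11

gcd(96, 126) = 6, and 6 | 48, so solutions exist.
Divide through by 6: 16×m ≡ 8 (mod 21).
16⁻¹ ≡ 4 (mod 21).
m ≡ 4×8 ≡ 11 (mod 21).
The smallest non-negative solution is m = 11.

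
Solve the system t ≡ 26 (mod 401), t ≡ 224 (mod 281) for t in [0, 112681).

40126

401⁻¹ mod 281: 401*185 ≡ 1 (mod 281), so 401⁻¹ ≡ 185.
t = 26 + 401*((224 − 26)*185 mod 281) = 26 + 401*100 = 40126.
Check: 40126 mod 401 = 26, 40126 mod 281 = 224. ✓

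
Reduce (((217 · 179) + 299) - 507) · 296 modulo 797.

604

217 · 179 = 38843 ≡ 587 (mod 797)
587 + 299 = 886 ≡ 89 (mod 797)
89 - 507 = -418 ≡ 379 (mod 797)
379 · 296 = 112184 ≡ 604 (mod 797)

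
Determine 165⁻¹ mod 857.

857 = 5×165 + 32
165 = 5×32 + 5
32 = 6×5 + 2
5 = 2×2 + 1
2 = 2×1 + 0
gcd(165, 857) = 1, so the inverse exists.
Back-substitute for 1:
1 = 1×5 − 2×2
  = −2×32 + 13×5
  = 13×165 − 67×32
  = −67×857 + 348×165
So 165⁻¹ ≡ 348 (mod 857).

348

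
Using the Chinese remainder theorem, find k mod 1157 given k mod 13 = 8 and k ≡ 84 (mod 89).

13⁻¹ mod 89: 13·48 ≡ 1 (mod 89), so 13⁻¹ ≡ 48.
k = 8 + 13·((84 − 8)·48 mod 89) = 8 + 13·88 = 1152.
Check: 1152 mod 13 = 8, 1152 mod 89 = 84. ✓

1152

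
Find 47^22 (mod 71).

18

Compute successive squares:
22 in binary is 10110, i.e. 22 = 16 + 4 + 2.
47^1 ≡ 47 (mod 71)
47^2 ≡ 47^2 = 2209 ≡ 8 (mod 71)
47^4 ≡ 8^2 = 64 (mod 71)
47^8 ≡ 64^2 = 4096 ≡ 49 (mod 71)
47^16 ≡ 49^2 = 2401 ≡ 58 (mod 71)
47^22 = 47^16 × 47^4 × 47^2 ≡ 58 × 64 × 8 (mod 71).
Accumulate the product:
58 × 64 = 3712 ≡ 20
20 × 8 = 160 ≡ 18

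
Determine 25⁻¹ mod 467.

467 = 18·25 + 17
25 = 1·17 + 8
17 = 2·8 + 1
8 = 8·1 + 0
gcd(25, 467) = 1, so the inverse exists.
Bézout: 1 = 3·467 − 56·25.
So 25⁻¹ ≡ −56 ≡ 411 (mod 467).

411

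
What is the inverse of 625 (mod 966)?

By the extended Euclidean algorithm:
966 = 1·625 + 341
625 = 1·341 + 284
341 = 1·284 + 57
284 = 4·57 + 56
57 = 1·56 + 1
56 = 56·1 + 0
gcd(625, 966) = 1, so the inverse exists.
Bézout: 1 = 11·966 − 17·625.
So 625⁻¹ ≡ −17 ≡ 949 (mod 966).

949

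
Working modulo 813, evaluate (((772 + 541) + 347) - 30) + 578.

582

772 + 541 = 1313 ≡ 500 (mod 813)
500 + 347 = 847 ≡ 34 (mod 813)
34 - 30 = 4
4 + 578 = 582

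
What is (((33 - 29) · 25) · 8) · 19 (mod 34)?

2

33 - 29 = 4
4 · 25 = 100 ≡ 32 (mod 34)
32 · 8 = 256 ≡ 18 (mod 34)
18 · 19 = 342 ≡ 2 (mod 34)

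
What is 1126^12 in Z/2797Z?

1539

By square-and-multiply:
12 in binary is 1100, i.e. 12 = 8 + 4.
1126^1 ≡ 1126 (mod 2797)
1126^2 ≡ 1126^2 = 1267876 ≡ 835 (mod 2797)
1126^4 ≡ 835^2 = 697225 ≡ 772 (mod 2797)
1126^8 ≡ 772^2 = 595984 ≡ 223 (mod 2797)
1126^12 = 1126^8 × 1126^4 ≡ 223 × 772 (mod 2797).
223 × 772 = 172156 ≡ 1539 (mod 2797).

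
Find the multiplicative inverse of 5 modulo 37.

By the extended Euclidean algorithm:
37 = 7·5 + 2
5 = 2·2 + 1
2 = 2·1 + 0
gcd(5, 37) = 1, so the inverse exists.
Back-substitute for 1:
1 = 1·5 − 2·2
  = −2·37 + 15·5
So 5⁻¹ ≡ 15 (mod 37).

15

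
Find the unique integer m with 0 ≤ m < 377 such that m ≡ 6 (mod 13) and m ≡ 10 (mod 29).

97

13⁻¹ mod 29: 13×9 ≡ 1 (mod 29), so 13⁻¹ ≡ 9.
m = 6 + 13×((10 − 6)×9 mod 29) = 6 + 13×7 = 97.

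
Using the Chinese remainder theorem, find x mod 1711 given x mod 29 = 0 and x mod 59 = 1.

29⁻¹ mod 59: 29·57 ≡ 1 (mod 59), so 29⁻¹ ≡ 57.
x = 0 + 29·((1 − 0)·57 mod 59) = 0 + 29·57 = 1653.
Check: 1653 mod 29 = 0, 1653 mod 59 = 1. ✓

1653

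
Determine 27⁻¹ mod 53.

53 = 1*27 + 26
27 = 1*26 + 1
26 = 26*1 + 0
gcd(27, 53) = 1, so the inverse exists.
Bézout: 1 = −1*53 + 2*27.
So 27⁻¹ ≡ 2 (mod 53).

2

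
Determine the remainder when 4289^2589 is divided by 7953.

By square-and-multiply:
2589 in binary is 101000011101, i.e. 2589 = 2048 + 512 + 16 + 8 + 4 + 1.
4289^1 ≡ 4289 (mod 7953)
4289^2 ≡ 4289^2 = 18395521 ≡ 232 (mod 7953)
4289^4 ≡ 232^2 = 53824 ≡ 6106 (mod 7953)
4289^8 ≡ 6106^2 = 37283236 ≡ 7525 (mod 7953)
4289^16 ≡ 7525^2 = 56625625 ≡ 265 (mod 7953)
4289^32 ≡ 265^2 = 70225 ≡ 6601 (mod 7953)
4289^64 ≡ 6601^2 = 43573201 ≡ 6667 (mod 7953)
4289^128 ≡ 6667^2 = 44448889 ≡ 7525 (mod 7953)
4289^256 ≡ 7525^2 = 56625625 ≡ 265 (mod 7953)
4289^512 ≡ 265^2 = 70225 ≡ 6601 (mod 7953)
4289^1024 ≡ 6601^2 = 43573201 ≡ 6667 (mod 7953)
4289^2048 ≡ 6667^2 = 44448889 ≡ 7525 (mod 7953)
4289^2589 = 4289^2048 × 4289^512 × 4289^16 × 4289^8 × 4289^4 × 4289^1 ≡ 7525 × 6601 × 265 × 7525 × 6106 × 4289 (mod 7953).
Accumulate the product:
7525 × 6601 = 49672525 ≡ 6040
6040 × 265 = 1600600 ≡ 2047
2047 × 7525 = 15403675 ≡ 6667
6667 × 6106 = 40708702 ≡ 5248
5248 × 4289 = 22508672 ≡ 1682

1682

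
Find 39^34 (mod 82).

25

Compute successive squares:
34 in binary is 100010, i.e. 34 = 32 + 2.
39^1 ≡ 39 (mod 82)
39^2 ≡ 39^2 = 1521 ≡ 45 (mod 82)
39^4 ≡ 45^2 = 2025 ≡ 57 (mod 82)
39^8 ≡ 57^2 = 3249 ≡ 51 (mod 82)
39^16 ≡ 51^2 = 2601 ≡ 59 (mod 82)
39^32 ≡ 59^2 = 3481 ≡ 37 (mod 82)
39^34 = 39^32 * 39^2 ≡ 37 * 45 (mod 82).
37 * 45 = 1665 ≡ 25 (mod 82).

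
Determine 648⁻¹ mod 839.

839 = 1*648 + 191
648 = 3*191 + 75
191 = 2*75 + 41
75 = 1*41 + 34
41 = 1*34 + 7
34 = 4*7 + 6
7 = 1*6 + 1
6 = 6*1 + 0
gcd(648, 839) = 1, so the inverse exists.
Back-substitute for 1:
1 = 1*7 − 1*6
  = −1*34 + 5*7
  = 5*41 − 6*34
  = −6*75 + 11*41
  = 11*191 − 28*75
  = −28*648 + 95*191
  = 95*839 − 123*648
So 648⁻¹ ≡ −123 ≡ 716 (mod 839).

716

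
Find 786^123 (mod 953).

189

123 in binary is 1111011, i.e. 123 = 64 + 32 + 16 + 8 + 2 + 1.
786^1 ≡ 786 (mod 953)
786^2 ≡ 786^2 = 617796 ≡ 252 (mod 953)
786^4 ≡ 252^2 = 63504 ≡ 606 (mod 953)
786^8 ≡ 606^2 = 367236 ≡ 331 (mod 953)
786^16 ≡ 331^2 = 109561 ≡ 919 (mod 953)
786^32 ≡ 919^2 = 844561 ≡ 203 (mod 953)
786^64 ≡ 203^2 = 41209 ≡ 230 (mod 953)
786^123 = 786^64 · 786^32 · 786^16 · 786^8 · 786^2 · 786^1 ≡ 230 · 203 · 919 · 331 · 252 · 786 (mod 953).
Accumulate the product:
230 · 203 = 46690 ≡ 946
946 · 919 = 869374 ≡ 238
238 · 331 = 78778 ≡ 632
632 · 252 = 159264 ≡ 113
113 · 786 = 88818 ≡ 189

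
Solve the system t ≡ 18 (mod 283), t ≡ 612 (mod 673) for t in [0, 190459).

169535

283⁻¹ mod 673: 283*478 ≡ 1 (mod 673), so 283⁻¹ ≡ 478.
t = 18 + 283*((612 − 18)*478 mod 673) = 18 + 283*599 = 169535.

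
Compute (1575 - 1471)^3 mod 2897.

828

1575 - 1471 = 104
(104)^3 ≡ 828 (mod 2897)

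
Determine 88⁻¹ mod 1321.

Apply the Euclidean algorithm and back-substitute:
1321 = 15·88 + 1
88 = 88·1 + 0
gcd(88, 1321) = 1, so the inverse exists.
Bézout: 1 = 1·1321 − 15·88.
So 88⁻¹ ≡ −15 ≡ 1306 (mod 1321).

1306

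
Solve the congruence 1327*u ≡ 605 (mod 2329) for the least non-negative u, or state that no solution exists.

792

gcd(1327, 2329) = 1, so a unique solution mod 2329 exists.
1327⁻¹ ≡ 86 (mod 2329).
u ≡ 86*605 ≡ 792 (mod 2329).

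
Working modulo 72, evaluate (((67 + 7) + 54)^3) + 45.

53

67 + 7 = 74 ≡ 2 (mod 72)
2 + 54 = 56
(56)^3 ≡ 8 (mod 72)
8 + 45 = 53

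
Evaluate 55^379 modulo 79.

379 in binary is 101111011, i.e. 379 = 256 + 64 + 32 + 16 + 8 + 2 + 1.
55^1 ≡ 55 (mod 79)
55^2 ≡ 55^2 = 3025 ≡ 23 (mod 79)
55^4 ≡ 23^2 = 529 ≡ 55 (mod 79)
55^8 ≡ 55^2 = 3025 ≡ 23 (mod 79)
55^16 ≡ 23^2 = 529 ≡ 55 (mod 79)
55^32 ≡ 55^2 = 3025 ≡ 23 (mod 79)
55^64 ≡ 23^2 = 529 ≡ 55 (mod 79)
55^128 ≡ 55^2 = 3025 ≡ 23 (mod 79)
55^256 ≡ 23^2 = 529 ≡ 55 (mod 79)
55^379 = 55^256 · 55^64 · 55^32 · 55^16 · 55^8 · 55^2 · 55^1 ≡ 55 · 55 · 23 · 55 · 23 · 23 · 55 (mod 79).
Accumulate the product:
55 · 55 = 3025 ≡ 23
23 · 23 = 529 ≡ 55
55 · 55 = 3025 ≡ 23
23 · 23 = 529 ≡ 55
55 · 23 = 1265 ≡ 1
1 · 55 = 55

55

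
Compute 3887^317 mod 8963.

By square-and-multiply:
317 in binary is 100111101, i.e. 317 = 256 + 32 + 16 + 8 + 4 + 1.
3887^1 ≡ 3887 (mod 8963)
3887^2 ≡ 3887^2 = 15108769 ≡ 6114 (mod 8963)
3887^4 ≡ 6114^2 = 37380996 ≡ 5286 (mod 8963)
3887^8 ≡ 5286^2 = 27941796 ≡ 4125 (mod 8963)
3887^16 ≡ 4125^2 = 17015625 ≡ 3851 (mod 8963)
3887^32 ≡ 3851^2 = 14830201 ≡ 5399 (mod 8963)
3887^64 ≡ 5399^2 = 29149201 ≡ 1525 (mod 8963)
3887^128 ≡ 1525^2 = 2325625 ≡ 4208 (mod 8963)
3887^256 ≡ 4208^2 = 17707264 ≡ 5339 (mod 8963)
3887^317 = 3887^256 × 3887^32 × 3887^16 × 3887^8 × 3887^4 × 3887^1 ≡ 5339 × 5399 × 3851 × 4125 × 5286 × 3887 (mod 8963).
Accumulate the product:
5339 × 5399 = 28825261 ≡ 253
253 × 3851 = 974303 ≡ 6299
6299 × 4125 = 25983375 ≡ 8601
8601 × 5286 = 45464886 ≡ 4550
4550 × 3887 = 17685850 ≡ 1851

1851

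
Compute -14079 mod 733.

-14079 = -20·733 + 581, so -14079 ≡ 581 (mod 733).

581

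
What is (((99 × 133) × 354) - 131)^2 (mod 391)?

99 × 133 = 13167 ≡ 264 (mod 391)
264 × 354 = 93456 ≡ 7 (mod 391)
7 - 131 = -124 ≡ 267 (mod 391)
(267)^2 ≡ 127 (mod 391)

127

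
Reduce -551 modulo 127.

-551 = -5×127 + 84, so -551 ≡ 84 (mod 127).

84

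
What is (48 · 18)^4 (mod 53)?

28

48 · 18 = 864 ≡ 16 (mod 53)
(16)^4 ≡ 28 (mod 53)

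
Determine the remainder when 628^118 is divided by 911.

Compute successive squares:
118 in binary is 1110110, i.e. 118 = 64 + 32 + 16 + 4 + 2.
628^1 ≡ 628 (mod 911)
628^2 ≡ 628^2 = 394384 ≡ 832 (mod 911)
628^4 ≡ 832^2 = 692224 ≡ 775 (mod 911)
628^8 ≡ 775^2 = 600625 ≡ 276 (mod 911)
628^16 ≡ 276^2 = 76176 ≡ 563 (mod 911)
628^32 ≡ 563^2 = 316969 ≡ 852 (mod 911)
628^64 ≡ 852^2 = 725904 ≡ 748 (mod 911)
628^118 = 628^64 × 628^32 × 628^16 × 628^4 × 628^2 ≡ 748 × 852 × 563 × 775 × 832 (mod 911).
Accumulate the product:
748 × 852 = 637296 ≡ 507
507 × 563 = 285441 ≡ 298
298 × 775 = 230950 ≡ 467
467 × 832 = 388544 ≡ 458

458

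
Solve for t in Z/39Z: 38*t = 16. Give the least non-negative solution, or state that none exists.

gcd(38, 39) = 1, so a unique solution mod 39 exists.
38⁻¹ ≡ 38 (mod 39).
t ≡ 38*16 ≡ 23 (mod 39).

23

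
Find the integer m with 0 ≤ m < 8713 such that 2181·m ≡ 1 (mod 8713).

5545

8713 = 3·2181 + 2170
2181 = 1·2170 + 11
2170 = 197·11 + 3
11 = 3·3 + 2
3 = 1·2 + 1
2 = 2·1 + 0
gcd(2181, 8713) = 1, so the inverse exists.
Bézout: 1 = 793·8713 − 3168·2181.
So 2181⁻¹ ≡ −3168 ≡ 5545 (mod 8713).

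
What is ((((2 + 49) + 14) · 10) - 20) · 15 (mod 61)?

56

2 + 49 = 51
51 + 14 = 65 ≡ 4 (mod 61)
4 · 10 = 40
40 - 20 = 20
20 · 15 = 300 ≡ 56 (mod 61)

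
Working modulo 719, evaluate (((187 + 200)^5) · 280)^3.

568

187 + 200 = 387
(387)^5 ≡ 388 (mod 719)
388 · 280 = 108640 ≡ 71 (mod 719)
(71)^3 ≡ 568 (mod 719)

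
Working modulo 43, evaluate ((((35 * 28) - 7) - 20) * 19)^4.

35 * 28 = 980 ≡ 34 (mod 43)
34 - 7 = 27
27 - 20 = 7
7 * 19 = 133 ≡ 4 (mod 43)
(4)^4 ≡ 41 (mod 43)

41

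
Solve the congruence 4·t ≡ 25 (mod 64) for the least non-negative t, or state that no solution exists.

no solution

gcd(4, 64) = 4, and 4 does not divide 25.
So the congruence has no solution.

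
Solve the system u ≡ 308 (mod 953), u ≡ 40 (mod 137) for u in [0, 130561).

953⁻¹ mod 137: 953*114 ≡ 1 (mod 137), so 953⁻¹ ≡ 114.
u = 308 + 953*((40 − 308)*114 mod 137) = 308 + 953*136 = 129916.
Check: 129916 mod 953 = 308, 129916 mod 137 = 40. ✓

129916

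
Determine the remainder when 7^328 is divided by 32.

Using repeated squaring:
328 in binary is 101001000, i.e. 328 = 256 + 64 + 8.
7^1 ≡ 7 (mod 32)
7^2 ≡ 7^2 = 49 ≡ 17 (mod 32)
7^4 ≡ 17^2 = 289 ≡ 1 (mod 32)
7^8 ≡ 1^2 = 1 (mod 32)
7^16 ≡ 1^2 = 1 (mod 32)
7^32 ≡ 1^2 = 1 (mod 32)
7^64 ≡ 1^2 = 1 (mod 32)
7^128 ≡ 1^2 = 1 (mod 32)
7^256 ≡ 1^2 = 1 (mod 32)
7^328 = 7^256 · 7^64 · 7^8 ≡ 1 · 1 · 1 (mod 32).
Accumulate the product:
1 · 1 = 1
1 · 1 = 1

1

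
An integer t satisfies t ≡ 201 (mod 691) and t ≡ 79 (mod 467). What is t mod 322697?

43043

691⁻¹ mod 467: 691×344 ≡ 1 (mod 467), so 691⁻¹ ≡ 344.
t = 201 + 691×((79 − 201)×344 mod 467) = 201 + 691×62 = 43043.
Check: 43043 mod 691 = 201, 43043 mod 467 = 79. ✓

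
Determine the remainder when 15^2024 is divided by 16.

1

15^1 ≡ 15 (mod 16)
15^2 ≡ 15^2 = 225 ≡ 1 (mod 16)
15^4 ≡ 1^2 = 1 (mod 16)
15^8 ≡ 1^2 = 1 (mod 16)
15^16 ≡ 1^2 = 1 (mod 16)
15^32 ≡ 1^2 = 1 (mod 16)
15^64 ≡ 1^2 = 1 (mod 16)
15^128 ≡ 1^2 = 1 (mod 16)
15^256 ≡ 1^2 = 1 (mod 16)
15^512 ≡ 1^2 = 1 (mod 16)
15^1024 ≡ 1^2 = 1 (mod 16)
15^2024 = 15^1024 · 15^512 · 15^256 · 15^128 · 15^64 · 15^32 · 15^8 ≡ 1 · 1 · 1 · 1 · 1 · 1 · 1 (mod 16).
Accumulate the product:
1 · 1 = 1
1 · 1 = 1
1 · 1 = 1
1 · 1 = 1
1 · 1 = 1
1 · 1 = 1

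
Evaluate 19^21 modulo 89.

21 in binary is 10101, i.e. 21 = 16 + 4 + 1.
19^1 ≡ 19 (mod 89)
19^2 ≡ 19^2 = 361 ≡ 5 (mod 89)
19^4 ≡ 5^2 = 25 (mod 89)
19^8 ≡ 25^2 = 625 ≡ 2 (mod 89)
19^16 ≡ 2^2 = 4 (mod 89)
19^21 = 19^16 × 19^4 × 19^1 ≡ 4 × 25 × 19 (mod 89).
Accumulate the product:
4 × 25 = 100 ≡ 11
11 × 19 = 209 ≡ 31

31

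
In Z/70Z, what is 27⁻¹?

13

By the extended Euclidean algorithm:
70 = 2*27 + 16
27 = 1*16 + 11
16 = 1*11 + 5
11 = 2*5 + 1
5 = 5*1 + 0
gcd(27, 70) = 1, so the inverse exists.
Bézout: 1 = −5*70 + 13*27.
So 27⁻¹ ≡ 13 (mod 70).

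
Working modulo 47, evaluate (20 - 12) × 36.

20 - 12 = 8
8 × 36 = 288 ≡ 6 (mod 47)

6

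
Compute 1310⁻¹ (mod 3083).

1678

3083 = 2*1310 + 463
1310 = 2*463 + 384
463 = 1*384 + 79
384 = 4*79 + 68
79 = 1*68 + 11
68 = 6*11 + 2
11 = 5*2 + 1
2 = 2*1 + 0
gcd(1310, 3083) = 1, so the inverse exists.
Back-substitute for 1:
1 = 1*11 − 5*2
  = −5*68 + 31*11
  = 31*79 − 36*68
  = −36*384 + 175*79
  = 175*463 − 211*384
  = −211*1310 + 597*463
  = 597*3083 − 1405*1310
So 1310⁻¹ ≡ −1405 ≡ 1678 (mod 3083).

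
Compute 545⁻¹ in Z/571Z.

571 = 1·545 + 26
545 = 20·26 + 25
26 = 1·25 + 1
25 = 25·1 + 0
gcd(545, 571) = 1, so the inverse exists.
Bézout: 1 = 21·571 − 22·545.
So 545⁻¹ ≡ −22 ≡ 549 (mod 571).

549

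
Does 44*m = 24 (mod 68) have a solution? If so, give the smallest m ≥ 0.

16

gcd(44, 68) = 4, and 4 | 24, so solutions exist.
Divide through by 4: 11*m ≡ 6 mod 17.
11⁻¹ ≡ 14 (mod 17).
m ≡ 14*6 ≡ 16 (mod 17).
The smallest non-negative solution is m = 16.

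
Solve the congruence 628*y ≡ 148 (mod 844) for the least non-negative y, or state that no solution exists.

gcd(628, 844) = 4, and 4 | 148, so solutions exist.
Divide through by 4: 157*y mod 211 = 37.
157⁻¹ ≡ 168 (mod 211).
y ≡ 168*37 ≡ 97 (mod 211).
The smallest non-negative solution is y = 97.

97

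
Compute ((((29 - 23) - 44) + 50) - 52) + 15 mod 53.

28

29 - 23 = 6
6 - 44 = -38 ≡ 15 (mod 53)
15 + 50 = 65 ≡ 12 (mod 53)
12 - 52 = -40 ≡ 13 (mod 53)
13 + 15 = 28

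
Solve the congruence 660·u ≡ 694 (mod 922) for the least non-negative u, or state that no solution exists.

117

gcd(660, 922) = 2, and 2 | 694, so solutions exist.
Divide through by 2: 330·u mod 461 = 347.
330⁻¹ ≡ 278 (mod 461).
u ≡ 278·347 ≡ 117 (mod 461).
The smallest non-negative solution is u = 117.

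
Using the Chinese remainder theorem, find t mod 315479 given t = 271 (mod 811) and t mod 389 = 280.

811⁻¹ mod 389: 811·224 ≡ 1 (mod 389), so 811⁻¹ ≡ 224.
t = 271 + 811·((280 − 271)·224 mod 389) = 271 + 811·71 = 57852.

57852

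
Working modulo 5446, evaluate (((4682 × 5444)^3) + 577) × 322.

994

4682 × 5444 = 25488808 ≡ 1528 (mod 5446)
(1528)^3 ≡ 610 (mod 5446)
610 + 577 = 1187
1187 × 322 = 382214 ≡ 994 (mod 5446)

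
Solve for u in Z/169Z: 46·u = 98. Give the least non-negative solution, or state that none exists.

105

gcd(46, 169) = 1, so a unique solution mod 169 exists.
46⁻¹ ≡ 158 (mod 169).
u ≡ 158·98 ≡ 105 (mod 169).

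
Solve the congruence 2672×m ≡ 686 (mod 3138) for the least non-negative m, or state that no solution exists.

gcd(2672, 3138) = 2, and 2 | 686, so solutions exist.
Divide through by 2: 1336×m = 343 (mod 1569).
1336⁻¹ ≡ 835 (mod 1569).
m ≡ 835×343 ≡ 847 (mod 1569).
The smallest non-negative solution is m = 847.

847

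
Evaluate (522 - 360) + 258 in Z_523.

522 - 360 = 162
162 + 258 = 420

420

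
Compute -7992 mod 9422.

-7992 = -1·9422 + 1430, so -7992 ≡ 1430 (mod 9422).

1430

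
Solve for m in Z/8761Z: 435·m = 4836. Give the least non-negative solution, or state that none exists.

gcd(435, 8761) = 1, so a unique solution mod 8761 exists.
435⁻¹ ≡ 3303 (mod 8761).
m ≡ 3303·4836 ≡ 2005 (mod 8761).

2005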